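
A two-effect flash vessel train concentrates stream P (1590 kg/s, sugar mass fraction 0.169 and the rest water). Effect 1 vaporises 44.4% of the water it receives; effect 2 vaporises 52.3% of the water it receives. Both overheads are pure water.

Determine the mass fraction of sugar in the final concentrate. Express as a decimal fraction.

water in feed = 1590×0.831 = 1321.3 kg/s.
After stage 1: water left = (1−0.444)×1321.3 = 734.64; stream total = 1003.3 kg/s.
After stage 2: water left = (1−0.523)×734.64 = 350.42; final concentrate = 619.13 kg/s.
sugar fraction = 268.71/619.13 = 0.434.

0.434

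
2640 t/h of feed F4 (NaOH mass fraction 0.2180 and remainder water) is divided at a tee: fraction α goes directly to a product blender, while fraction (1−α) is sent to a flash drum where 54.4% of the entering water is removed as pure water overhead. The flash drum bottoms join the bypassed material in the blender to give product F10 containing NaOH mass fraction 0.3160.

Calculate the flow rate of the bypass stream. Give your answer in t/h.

715.4 t/h

All 2640×0.218 = 575.52 t/h of NaOH reaches F10, so F10 = 575.52/0.316 = 1821.3 t/h and vapour = 818.73 t/h.
The evaporator receives (1−α)·2640 of feed at 0.782 water and removes 0.544 of that water:
0.544×0.782×(1−α)×2640 = 818.73
(1−α) = 818.73/1123.1 = 0.7290;  α = 0.2710.
Bypass flow = 0.2710×2640 = 715.41 t/h.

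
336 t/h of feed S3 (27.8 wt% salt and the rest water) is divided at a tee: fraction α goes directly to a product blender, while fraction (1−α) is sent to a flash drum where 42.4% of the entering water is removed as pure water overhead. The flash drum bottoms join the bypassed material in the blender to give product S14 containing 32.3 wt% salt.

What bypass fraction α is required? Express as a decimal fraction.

All 336×0.278 = 93.408 t/h of salt reaches S14, so S14 = 93.408/0.323 = 289.19 t/h and vapour = 46.811 t/h.
The evaporator receives (1−α)·336 of feed at 0.722 water and removes 0.424 of that water:
0.424×0.722×(1−α)×336 = 46.811
(1−α) = 46.811/102.86 = 0.4551;  α = 0.5449.

0.545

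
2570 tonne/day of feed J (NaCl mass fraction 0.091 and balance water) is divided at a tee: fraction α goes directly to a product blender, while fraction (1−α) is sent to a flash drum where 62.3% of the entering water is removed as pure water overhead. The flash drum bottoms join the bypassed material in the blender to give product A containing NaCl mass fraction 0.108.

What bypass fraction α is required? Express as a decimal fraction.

All 2570×0.091 = 233.87 tonne/day of NaCl reaches A, so A = 233.87/0.108 = 2165.5 tonne/day and vapour = 404.54 tonne/day.
The evaporator receives (1−α)·2570 of feed at 0.909 water and removes 0.623 of that water:
0.623×0.909×(1−α)×2570 = 404.54
(1−α) = 404.54/1455.4 = 0.2780;  α = 0.7220.

0.722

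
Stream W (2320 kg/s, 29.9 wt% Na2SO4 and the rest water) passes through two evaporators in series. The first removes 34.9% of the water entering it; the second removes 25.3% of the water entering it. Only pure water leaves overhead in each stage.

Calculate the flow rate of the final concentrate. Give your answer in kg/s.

water in feed = 2320×0.701 = 1626.3 kg/s.
After stage 1: water left = (1−0.349)×1626.3 = 1058.7; stream total = 1752.4 kg/s.
After stage 2: water left = (1−0.253)×1058.7 = 790.87; final concentrate = 1484.6 kg/s.

1485 kg/s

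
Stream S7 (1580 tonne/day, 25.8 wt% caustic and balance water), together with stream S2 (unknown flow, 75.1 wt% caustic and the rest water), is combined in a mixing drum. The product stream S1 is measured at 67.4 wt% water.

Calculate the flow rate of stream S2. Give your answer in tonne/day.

Let S2 be the unknown flow. Total out = 1580 + S2.
water balance: 1172.4 + 0.249·S2 = 0.674·(1580 + S2)
(0.249 − 0.674)·S2 = 0.674×1580 − 1172.4 = -107.44
S2 = -107.44 / -0.425 = 252.8 tonne/day

252.8 tonne/day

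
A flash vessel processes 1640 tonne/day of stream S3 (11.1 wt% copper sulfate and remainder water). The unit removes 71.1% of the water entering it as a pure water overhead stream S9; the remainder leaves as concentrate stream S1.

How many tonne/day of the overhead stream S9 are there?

1037 tonne/day

water entering = 1640×0.889 = 1458 tonne/day; overhead removed = 0.711×1458 = 1036.6 tonne/day.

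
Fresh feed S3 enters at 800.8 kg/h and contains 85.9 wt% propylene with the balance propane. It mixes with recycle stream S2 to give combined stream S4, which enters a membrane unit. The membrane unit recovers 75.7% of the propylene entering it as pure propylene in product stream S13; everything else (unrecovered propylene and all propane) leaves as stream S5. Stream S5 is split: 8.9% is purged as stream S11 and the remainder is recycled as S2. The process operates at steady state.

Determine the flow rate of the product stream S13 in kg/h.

propylene in S4: m_A = 800.8×0.859 + (1−0.089)·(1−0.757)·m_A, so m_A = 687.89/0.7786 = 883.46 kg/h.
Product S13 = 0.757×883.46 = 668.78 kg/h.

668.8 kg/h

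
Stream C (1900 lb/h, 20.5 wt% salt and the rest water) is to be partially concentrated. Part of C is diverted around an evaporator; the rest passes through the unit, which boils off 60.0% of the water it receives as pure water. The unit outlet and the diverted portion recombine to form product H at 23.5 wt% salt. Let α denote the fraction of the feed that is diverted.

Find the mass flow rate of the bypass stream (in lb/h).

All 1900×0.205 = 389.5 lb/h of salt reaches H, so H = 389.5/0.235 = 1657.4 lb/h and vapour = 242.55 lb/h.
The evaporator receives (1−α)·1900 of feed at 0.795 water and removes 0.600 of that water:
0.600×0.795×(1−α)×1900 = 242.55
(1−α) = 242.55/906.3 = 0.2676;  α = 0.7324.
Bypass flow = 0.7324×1900 = 1391.5 lb/h.

1392 lb/h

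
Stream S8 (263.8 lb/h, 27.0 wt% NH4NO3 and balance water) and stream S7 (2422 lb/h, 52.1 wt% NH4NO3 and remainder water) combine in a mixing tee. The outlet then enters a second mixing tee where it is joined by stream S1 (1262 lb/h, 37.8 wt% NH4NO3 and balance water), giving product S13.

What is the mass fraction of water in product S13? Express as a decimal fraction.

0.541

Overall, product flow = 3947.8 lb/h.
water in = 263.8×0.730 + 2422×0.479 + 1262×0.622 = 2137.7 lb/h.
water fraction in S13 = 0.541.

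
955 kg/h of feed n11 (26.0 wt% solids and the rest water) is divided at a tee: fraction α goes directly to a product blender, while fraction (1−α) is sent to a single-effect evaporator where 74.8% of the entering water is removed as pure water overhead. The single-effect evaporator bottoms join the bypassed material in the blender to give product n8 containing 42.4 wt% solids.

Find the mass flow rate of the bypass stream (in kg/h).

287.7 kg/h

All 955×0.260 = 248.3 kg/h of solids reaches n8, so n8 = 248.3/0.424 = 585.61 kg/h and vapour = 369.39 kg/h.
The evaporator receives (1−α)·955 of feed at 0.740 water and removes 0.748 of that water:
0.748×0.740×(1−α)×955 = 369.39
(1−α) = 369.39/528.61 = 0.6988;  α = 0.3012.
Bypass flow = 0.3012×955 = 287.66 kg/h.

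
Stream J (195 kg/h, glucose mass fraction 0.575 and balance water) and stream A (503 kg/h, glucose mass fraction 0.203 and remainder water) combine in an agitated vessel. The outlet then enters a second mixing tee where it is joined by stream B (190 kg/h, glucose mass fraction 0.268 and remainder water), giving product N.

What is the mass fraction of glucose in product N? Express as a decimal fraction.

Overall, product flow = 888 kg/h.
glucose in = 195×0.575 + 503×0.203 + 190×0.268 = 265.15 kg/h.
glucose fraction in N = 0.299.

0.299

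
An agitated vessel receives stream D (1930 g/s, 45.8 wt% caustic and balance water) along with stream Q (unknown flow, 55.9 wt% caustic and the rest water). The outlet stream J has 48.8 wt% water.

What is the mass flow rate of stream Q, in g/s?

Let Q be the unknown flow. Total out = 1930 + Q.
water balance: 1046.1 + 0.441·Q = 0.488·(1930 + Q)
(0.441 − 0.488)·Q = 0.488×1930 − 1046.1 = -104.22
Q = -104.22 / -0.047 = 2217.4 g/s

2217 g/s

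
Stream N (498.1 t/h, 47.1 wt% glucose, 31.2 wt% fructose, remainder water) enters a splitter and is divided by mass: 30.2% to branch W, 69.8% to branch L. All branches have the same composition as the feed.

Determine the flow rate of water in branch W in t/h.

Branch W total = 0.302×498.1 = 150.43 t/h.
water in W = 0.217×150.43 = 32.642 t/h.

32.64 t/h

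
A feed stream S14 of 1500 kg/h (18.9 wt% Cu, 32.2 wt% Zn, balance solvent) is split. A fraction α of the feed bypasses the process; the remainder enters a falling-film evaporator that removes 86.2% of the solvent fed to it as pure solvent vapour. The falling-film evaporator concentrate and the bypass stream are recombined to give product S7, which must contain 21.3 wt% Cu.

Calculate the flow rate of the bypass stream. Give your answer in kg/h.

All 1500×0.189 = 283.5 kg/h of Cu reaches S7, so S7 = 283.5/0.213 = 1331 kg/h and vapour = 169.01 kg/h.
The evaporator receives (1−α)·1500 of feed at 0.489 solvent and removes 0.862 of that solvent:
0.862×0.489×(1−α)×1500 = 169.01
(1−α) = 169.01/632.28 = 0.2673;  α = 0.7327.
Bypass flow = 0.7327×1500 = 1099 kg/h.

1099 kg/h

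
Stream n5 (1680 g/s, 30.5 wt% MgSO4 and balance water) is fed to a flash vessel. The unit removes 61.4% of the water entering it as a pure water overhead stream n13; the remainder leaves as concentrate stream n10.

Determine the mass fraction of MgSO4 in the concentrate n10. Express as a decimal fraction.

MgSO4 is not removed: 1680×0.305 = 512.4 g/s of MgSO4 enters n10.
water entering = 1680×0.695 = 1167.6 g/s; overhead removed = 0.614×1167.6 = 716.91 g/s.
Concentrate = 1680 − 716.91 = 963.09 g/s.
Mass fraction = 512.4/963.09 = 0.532.

0.532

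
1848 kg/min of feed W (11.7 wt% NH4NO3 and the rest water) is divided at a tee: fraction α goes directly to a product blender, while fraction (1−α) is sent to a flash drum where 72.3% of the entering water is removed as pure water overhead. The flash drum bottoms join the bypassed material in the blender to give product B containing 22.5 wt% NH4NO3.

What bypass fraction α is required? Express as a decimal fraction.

All 1848×0.117 = 216.22 kg/min of NH4NO3 reaches B, so B = 216.22/0.225 = 960.96 kg/min and vapour = 887.04 kg/min.
The evaporator receives (1−α)·1848 of feed at 0.883 water and removes 0.723 of that water:
0.723×0.883×(1−α)×1848 = 887.04
(1−α) = 887.04/1179.8 = 0.7519;  α = 0.2481.

0.248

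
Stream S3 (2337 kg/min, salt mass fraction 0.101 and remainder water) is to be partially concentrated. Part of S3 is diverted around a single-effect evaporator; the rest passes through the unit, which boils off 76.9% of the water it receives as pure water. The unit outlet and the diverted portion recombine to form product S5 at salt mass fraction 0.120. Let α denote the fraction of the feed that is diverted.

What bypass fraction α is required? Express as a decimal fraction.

0.771

All 2337×0.101 = 236.04 kg/min of salt reaches S5, so S5 = 236.04/0.120 = 1967 kg/min and vapour = 370.02 kg/min.
The evaporator receives (1−α)·2337 of feed at 0.899 water and removes 0.769 of that water:
0.769×0.899×(1−α)×2337 = 370.02
(1−α) = 370.02/1615.6 = 0.2290;  α = 0.7710.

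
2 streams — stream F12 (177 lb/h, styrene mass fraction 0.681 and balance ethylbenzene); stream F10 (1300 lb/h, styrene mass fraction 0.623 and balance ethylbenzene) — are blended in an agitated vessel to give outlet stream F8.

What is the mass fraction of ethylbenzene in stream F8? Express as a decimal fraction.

Total flow out = 177 + 1300 = 1477 lb/h.
ethylbenzene in = 177×0.319 + 1300×0.377 = 546.56 lb/h.
ethylbenzene mass fraction in F8 = 546.56/1477 = 0.370.

0.370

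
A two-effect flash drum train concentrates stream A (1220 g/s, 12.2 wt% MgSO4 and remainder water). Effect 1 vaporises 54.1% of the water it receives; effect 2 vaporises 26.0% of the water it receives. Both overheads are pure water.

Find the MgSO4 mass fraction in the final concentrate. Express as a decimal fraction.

0.2903

water in feed = 1220×0.878 = 1071.2 g/s.
After stage 1: water left = (1−0.541)×1071.2 = 491.66; stream total = 640.5 g/s.
After stage 2: water left = (1−0.260)×491.66 = 363.83; final concentrate = 512.67 g/s.
MgSO4 fraction = 148.84/512.67 = 0.2903.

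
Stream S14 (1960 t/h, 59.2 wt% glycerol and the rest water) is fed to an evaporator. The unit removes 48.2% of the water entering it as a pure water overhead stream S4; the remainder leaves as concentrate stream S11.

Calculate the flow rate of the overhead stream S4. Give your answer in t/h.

water entering = 1960×0.408 = 799.68 t/h; overhead removed = 0.482×799.68 = 385.45 t/h.

385.4 t/h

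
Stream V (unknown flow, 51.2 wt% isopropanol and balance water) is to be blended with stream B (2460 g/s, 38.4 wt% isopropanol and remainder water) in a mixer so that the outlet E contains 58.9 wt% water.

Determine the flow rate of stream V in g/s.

Let V be the unknown flow. Total out = 2460 + V.
water balance: 1515.4 + 0.488·V = 0.589·(2460 + V)
(0.488 − 0.589)·V = 0.589×2460 − 1515.4 = -66.42
V = -66.42 / -0.101 = 657.62 g/s

657.6 g/s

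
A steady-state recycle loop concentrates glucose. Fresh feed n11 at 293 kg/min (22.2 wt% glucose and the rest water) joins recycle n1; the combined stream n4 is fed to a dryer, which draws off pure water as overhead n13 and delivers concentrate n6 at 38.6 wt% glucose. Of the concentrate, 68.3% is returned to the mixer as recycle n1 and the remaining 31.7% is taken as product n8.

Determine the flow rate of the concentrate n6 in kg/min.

531.6 kg/min

Overall glucose balance (none leaves overhead): glucose in fresh feed = glucose in product, i.e. 293×0.222 = (1−0.683)·n6·0.386.
n6 = 65.046/(0.386×0.317) = 531.59 kg/min.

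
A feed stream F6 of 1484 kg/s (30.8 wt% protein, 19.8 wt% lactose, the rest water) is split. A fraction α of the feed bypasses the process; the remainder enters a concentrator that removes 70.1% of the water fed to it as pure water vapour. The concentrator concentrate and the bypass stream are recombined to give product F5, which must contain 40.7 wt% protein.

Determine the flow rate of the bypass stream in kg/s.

441.6 kg/s

All 1484×0.308 = 457.07 kg/s of protein reaches F5, so F5 = 457.07/0.407 = 1123 kg/s and vapour = 360.97 kg/s.
The evaporator receives (1−α)·1484 of feed at 0.494 water and removes 0.701 of that water:
0.701×0.494×(1−α)×1484 = 360.97
(1−α) = 360.97/513.9 = 0.7024;  α = 0.2976.
Bypass flow = 0.2976×1484 = 441.61 kg/s.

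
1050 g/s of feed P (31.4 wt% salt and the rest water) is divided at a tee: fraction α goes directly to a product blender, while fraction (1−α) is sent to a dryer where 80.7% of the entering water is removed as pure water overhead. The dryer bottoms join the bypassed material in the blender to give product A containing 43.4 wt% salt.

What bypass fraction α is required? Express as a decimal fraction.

0.501

All 1050×0.314 = 329.7 g/s of salt reaches A, so A = 329.7/0.434 = 759.68 g/s and vapour = 290.32 g/s.
The evaporator receives (1−α)·1050 of feed at 0.686 water and removes 0.807 of that water:
0.807×0.686×(1−α)×1050 = 290.32
(1−α) = 290.32/581.28 = 0.4995;  α = 0.5005.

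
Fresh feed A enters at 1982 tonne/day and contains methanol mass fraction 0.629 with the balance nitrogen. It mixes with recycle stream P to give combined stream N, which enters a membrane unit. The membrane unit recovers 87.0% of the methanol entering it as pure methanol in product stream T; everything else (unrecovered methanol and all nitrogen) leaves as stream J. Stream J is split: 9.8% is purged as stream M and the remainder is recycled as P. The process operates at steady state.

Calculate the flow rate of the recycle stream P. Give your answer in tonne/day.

nitrogen enters only via A and leaves only via the purge: 1982×0.371 = 0.098×(nitrogen in J), and the membrane unit passes all nitrogen, so nitrogen in N = nitrogen in J = 7503.3 tonne/day.
methanol in N: m_A = 1982×0.629 + (1−0.098)·(1−0.870)·m_A, so m_A = 1246.7/0.8827 = 1412.3 tonne/day.
J = (1−0.870)×1412.3 + 7503.3 = 7686.9 tonne/day.
Recycle P = (1−0.098)×7686.9 = 6933.6 tonne/day.

6934 tonne/day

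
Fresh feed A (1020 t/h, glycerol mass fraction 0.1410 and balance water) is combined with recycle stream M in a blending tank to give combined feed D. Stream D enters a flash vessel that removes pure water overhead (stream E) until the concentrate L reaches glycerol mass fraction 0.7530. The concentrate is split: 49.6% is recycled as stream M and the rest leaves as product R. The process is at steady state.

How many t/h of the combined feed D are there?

1208 t/h

Overall glycerol balance (none leaves overhead): glycerol in fresh feed = glycerol in product, i.e. 1020×0.141 = (1−0.496)·L·0.753.
L = 143.82/(0.753×0.504) = 378.96 t/h.
Recycle M = 0.496×378.96 = 187.96 t/h.
Combined feed D = 1020 + 187.96 = 1208 t/h.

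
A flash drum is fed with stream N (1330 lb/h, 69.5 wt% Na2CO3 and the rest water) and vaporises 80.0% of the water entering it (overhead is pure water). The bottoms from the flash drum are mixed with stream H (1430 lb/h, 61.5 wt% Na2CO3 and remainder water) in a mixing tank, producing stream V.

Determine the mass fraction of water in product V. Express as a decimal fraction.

0.2594

Vapour removed = 0.800×0.305×1330 = 324.52 lb/h; concentrate = 1005.5 lb/h.
water reaching the mixer = 81.13 (from concentrate) + 1430×0.385 = 631.68 lb/h.
Product flow = 1005.5 + 1430 = 2435.5 lb/h; water fraction = 0.2594.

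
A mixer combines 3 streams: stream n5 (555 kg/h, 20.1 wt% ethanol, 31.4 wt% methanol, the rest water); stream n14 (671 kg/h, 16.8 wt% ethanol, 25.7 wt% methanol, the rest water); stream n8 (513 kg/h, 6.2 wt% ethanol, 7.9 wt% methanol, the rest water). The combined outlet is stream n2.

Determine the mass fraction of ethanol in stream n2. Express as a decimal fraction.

Total flow out = 555 + 671 + 513 = 1739 kg/h.
ethanol in = 555×0.201 + 671×0.168 + 513×0.062 = 256.09 kg/h.
ethanol mass fraction in n2 = 256.09/1739 = 0.1473.

0.1473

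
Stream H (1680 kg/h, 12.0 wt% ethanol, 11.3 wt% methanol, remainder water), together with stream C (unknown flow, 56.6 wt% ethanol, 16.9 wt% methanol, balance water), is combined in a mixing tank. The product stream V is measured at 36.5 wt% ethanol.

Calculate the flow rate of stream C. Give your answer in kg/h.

Let C be the unknown flow. Total out = 1680 + C.
ethanol balance: 201.6 + 0.566·C = 0.365·(1680 + C)
(0.566 − 0.365)·C = 0.365×1680 − 201.6 = 411.6
C = 411.6 / 0.201 = 2047.8 kg/h

2048 kg/h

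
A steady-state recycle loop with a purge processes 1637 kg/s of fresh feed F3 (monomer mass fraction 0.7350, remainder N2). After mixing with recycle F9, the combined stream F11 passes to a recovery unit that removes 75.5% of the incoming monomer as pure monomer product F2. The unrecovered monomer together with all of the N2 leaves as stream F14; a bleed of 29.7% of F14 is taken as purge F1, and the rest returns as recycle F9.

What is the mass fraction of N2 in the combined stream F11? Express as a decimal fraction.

0.5012

N2 enters only via F3 and leaves only via the purge: 1637×0.265 = 0.297×(N2 in F14), and the recovery unit passes all N2, so N2 in F11 = N2 in F14 = 1460.6 kg/s.
monomer in F11: m_A = 1637×0.735 + (1−0.297)·(1−0.755)·m_A, so m_A = 1203.2/0.8278 = 1453.5 kg/s.
F11 = 1453.5 + 1460.6 = 2914.2 kg/s.
N2 fraction in F11 = 1460.6/2914.2 = 0.5012.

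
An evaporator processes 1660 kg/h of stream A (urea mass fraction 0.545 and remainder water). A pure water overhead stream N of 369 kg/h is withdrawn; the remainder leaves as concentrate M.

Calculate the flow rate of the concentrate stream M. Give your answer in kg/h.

Concentrate = 1660 − 369 = 1291 kg/h.

1291 kg/h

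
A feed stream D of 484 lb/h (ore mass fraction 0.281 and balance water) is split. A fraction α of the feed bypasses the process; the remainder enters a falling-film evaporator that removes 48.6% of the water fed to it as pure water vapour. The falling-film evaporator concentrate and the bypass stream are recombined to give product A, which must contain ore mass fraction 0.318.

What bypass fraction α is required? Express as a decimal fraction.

All 484×0.281 = 136 lb/h of ore reaches A, so A = 136/0.318 = 427.69 lb/h and vapour = 56.314 lb/h.
The evaporator receives (1−α)·484 of feed at 0.719 water and removes 0.486 of that water:
0.486×0.719×(1−α)×484 = 56.314
(1−α) = 56.314/169.13 = 0.3330;  α = 0.6670.

0.667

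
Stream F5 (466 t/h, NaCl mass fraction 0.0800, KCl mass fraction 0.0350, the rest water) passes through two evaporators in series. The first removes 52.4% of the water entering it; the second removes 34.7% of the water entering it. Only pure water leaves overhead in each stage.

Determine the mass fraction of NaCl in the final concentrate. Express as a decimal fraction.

0.2051

water in feed = 466×0.885 = 412.41 t/h.
After stage 1: water left = (1−0.524)×412.41 = 196.31; stream total = 249.9 t/h.
After stage 2: water left = (1−0.347)×196.31 = 128.19; final concentrate = 181.78 t/h.
NaCl fraction = 37.28/181.78 = 0.2051.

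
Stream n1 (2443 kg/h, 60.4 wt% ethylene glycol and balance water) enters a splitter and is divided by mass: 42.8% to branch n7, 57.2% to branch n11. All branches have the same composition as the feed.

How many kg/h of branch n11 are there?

1397 kg/h

Branch n11 flow = 0.572×2443 = 1397.4 kg/h.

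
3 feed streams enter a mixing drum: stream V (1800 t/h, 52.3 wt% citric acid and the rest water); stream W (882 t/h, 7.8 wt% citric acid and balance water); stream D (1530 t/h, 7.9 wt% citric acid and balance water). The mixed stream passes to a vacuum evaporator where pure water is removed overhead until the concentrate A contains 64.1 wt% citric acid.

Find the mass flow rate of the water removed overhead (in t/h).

citric acid entering = 1800×0.523 + 882×0.078 + 1530×0.079 = 1131.1 t/h.
All citric acid reports to A, so A = 1131.1/0.641 = 1764.5 t/h.
Total feed = 4212 t/h; overhead = 4212 − 1764.5 = 2447.5 t/h.

2447 t/h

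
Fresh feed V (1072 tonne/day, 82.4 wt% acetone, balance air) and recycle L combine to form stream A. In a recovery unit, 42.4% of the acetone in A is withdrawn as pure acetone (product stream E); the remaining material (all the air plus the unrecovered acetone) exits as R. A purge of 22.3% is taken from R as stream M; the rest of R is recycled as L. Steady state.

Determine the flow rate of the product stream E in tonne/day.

acetone in A: m_A = 1072×0.824 + (1−0.223)·(1−0.424)·m_A, so m_A = 883.33/0.5524 = 1598.9 tonne/day.
Product E = 0.424×1598.9 = 677.95 tonne/day.

677.9 tonne/day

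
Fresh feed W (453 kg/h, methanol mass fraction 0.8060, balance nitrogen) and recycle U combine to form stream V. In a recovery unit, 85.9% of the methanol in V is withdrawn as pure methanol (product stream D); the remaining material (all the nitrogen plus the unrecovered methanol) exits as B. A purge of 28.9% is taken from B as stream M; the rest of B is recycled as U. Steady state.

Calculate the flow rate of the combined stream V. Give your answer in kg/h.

709.9 kg/h

nitrogen enters only via W and leaves only via the purge: 453×0.194 = 0.289×(nitrogen in B), and the recovery unit passes all nitrogen, so nitrogen in V = nitrogen in B = 304.09 kg/h.
methanol in V: m_A = 453×0.806 + (1−0.289)·(1−0.859)·m_A, so m_A = 365.12/0.8997 = 405.8 kg/h.
V = 405.8 + 304.09 = 709.89 kg/h.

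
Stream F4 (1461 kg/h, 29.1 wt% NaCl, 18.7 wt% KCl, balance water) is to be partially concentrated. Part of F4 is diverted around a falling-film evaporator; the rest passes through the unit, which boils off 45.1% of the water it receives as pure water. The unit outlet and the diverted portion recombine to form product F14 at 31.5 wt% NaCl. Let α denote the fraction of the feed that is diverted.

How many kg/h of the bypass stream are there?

All 1461×0.291 = 425.15 kg/h of NaCl reaches F14, so F14 = 425.15/0.315 = 1349.7 kg/h and vapour = 111.31 kg/h.
The evaporator receives (1−α)·1461 of feed at 0.522 water and removes 0.451 of that water:
0.451×0.522×(1−α)×1461 = 111.31
(1−α) = 111.31/343.95 = 0.3236;  α = 0.6764.
Bypass flow = 0.6764×1461 = 988.17 kg/h.

988.2 kg/h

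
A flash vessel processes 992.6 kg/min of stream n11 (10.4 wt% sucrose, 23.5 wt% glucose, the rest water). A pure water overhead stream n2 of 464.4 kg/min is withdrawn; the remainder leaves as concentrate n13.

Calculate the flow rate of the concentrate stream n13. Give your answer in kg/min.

Concentrate = 992.6 − 464.4 = 528.2 kg/min.

528.2 kg/min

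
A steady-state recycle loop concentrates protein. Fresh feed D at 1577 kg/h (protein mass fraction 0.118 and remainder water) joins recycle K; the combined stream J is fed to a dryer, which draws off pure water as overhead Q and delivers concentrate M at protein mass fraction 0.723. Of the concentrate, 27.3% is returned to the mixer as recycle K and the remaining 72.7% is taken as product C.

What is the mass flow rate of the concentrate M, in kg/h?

Overall protein balance (none leaves overhead): protein in fresh feed = protein in product, i.e. 1577×0.118 = (1−0.273)·M·0.723.
M = 186.09/(0.723×0.727) = 354.03 kg/h.

354 kg/h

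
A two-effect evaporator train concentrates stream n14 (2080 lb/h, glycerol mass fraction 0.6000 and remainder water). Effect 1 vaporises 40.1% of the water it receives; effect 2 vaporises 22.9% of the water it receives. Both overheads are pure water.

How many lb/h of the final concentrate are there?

water in feed = 2080×0.400 = 832 lb/h.
After stage 1: water left = (1−0.401)×832 = 498.37; stream total = 1746.4 lb/h.
After stage 2: water left = (1−0.229)×498.37 = 384.24; final concentrate = 1632.2 lb/h.

1632 lb/h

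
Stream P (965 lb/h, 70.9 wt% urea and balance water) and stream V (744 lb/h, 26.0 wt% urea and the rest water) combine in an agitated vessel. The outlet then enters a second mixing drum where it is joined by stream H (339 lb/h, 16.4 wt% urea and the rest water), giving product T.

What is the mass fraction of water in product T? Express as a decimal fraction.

Overall, product flow = 2048 lb/h.
water in = 965×0.291 + 744×0.740 + 339×0.836 = 1114.8 lb/h.
water fraction in T = 0.5443.

0.5443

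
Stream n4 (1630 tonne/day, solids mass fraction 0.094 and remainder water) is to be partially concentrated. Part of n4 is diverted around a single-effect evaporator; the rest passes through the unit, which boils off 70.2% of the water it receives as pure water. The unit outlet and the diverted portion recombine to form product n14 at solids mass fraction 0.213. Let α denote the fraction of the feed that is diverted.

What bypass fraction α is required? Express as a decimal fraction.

All 1630×0.094 = 153.22 tonne/day of solids reaches n14, so n14 = 153.22/0.213 = 719.34 tonne/day and vapour = 910.66 tonne/day.
The evaporator receives (1−α)·1630 of feed at 0.906 water and removes 0.702 of that water:
0.702×0.906×(1−α)×1630 = 910.66
(1−α) = 910.66/1036.7 = 0.8784;  α = 0.1216.

0.122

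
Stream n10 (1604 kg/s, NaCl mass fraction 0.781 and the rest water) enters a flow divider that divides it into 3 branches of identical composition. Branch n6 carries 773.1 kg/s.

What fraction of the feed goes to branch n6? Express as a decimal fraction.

Fraction to n6 = 773.1/1604 = 0.4820.

0.482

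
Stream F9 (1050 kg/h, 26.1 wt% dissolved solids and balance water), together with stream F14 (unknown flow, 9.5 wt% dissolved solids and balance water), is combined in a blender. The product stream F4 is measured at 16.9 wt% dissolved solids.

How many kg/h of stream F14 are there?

Let F14 be the unknown flow. Total out = 1050 + F14.
dissolved solids balance: 274.05 + 0.095·F14 = 0.169·(1050 + F14)
(0.095 − 0.169)·F14 = 0.169×1050 − 274.05 = -96.6
F14 = -96.6 / -0.074 = 1305.4 kg/h

1305 kg/h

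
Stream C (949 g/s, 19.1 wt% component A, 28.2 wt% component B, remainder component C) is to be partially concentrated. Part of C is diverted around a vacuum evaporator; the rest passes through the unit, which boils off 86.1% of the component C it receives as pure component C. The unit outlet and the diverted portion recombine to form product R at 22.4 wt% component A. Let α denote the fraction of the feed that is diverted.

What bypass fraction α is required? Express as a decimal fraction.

0.675

All 949×0.191 = 181.26 g/s of component A reaches R, so R = 181.26/0.224 = 809.19 g/s and vapour = 139.81 g/s.
The evaporator receives (1−α)·949 of feed at 0.527 component C and removes 0.861 of that component C:
0.861×0.527×(1−α)×949 = 139.81
(1−α) = 139.81/430.61 = 0.3247;  α = 0.6753.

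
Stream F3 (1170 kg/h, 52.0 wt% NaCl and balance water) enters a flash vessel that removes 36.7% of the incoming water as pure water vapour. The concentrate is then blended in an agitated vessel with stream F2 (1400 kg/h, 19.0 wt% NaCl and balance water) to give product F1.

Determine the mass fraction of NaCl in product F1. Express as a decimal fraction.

0.3699

Vapour removed = 0.367×0.480×1170 = 206.11 kg/h; concentrate = 963.89 kg/h.
NaCl reaching the mixer = 608.4 (from concentrate) + 1400×0.190 = 874.4 kg/h.
Product flow = 963.89 + 1400 = 2363.9 kg/h; NaCl fraction = 0.3699.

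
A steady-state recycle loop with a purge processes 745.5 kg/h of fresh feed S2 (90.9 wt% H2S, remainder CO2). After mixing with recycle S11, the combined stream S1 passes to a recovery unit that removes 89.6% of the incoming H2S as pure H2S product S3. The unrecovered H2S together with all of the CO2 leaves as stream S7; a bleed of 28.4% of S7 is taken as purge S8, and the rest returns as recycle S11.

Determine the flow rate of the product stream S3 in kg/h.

H2S in S1: m_A = 745.5×0.909 + (1−0.284)·(1−0.896)·m_A, so m_A = 677.66/0.9255 = 732.18 kg/h.
Product S3 = 0.896×732.18 = 656.03 kg/h.

656 kg/h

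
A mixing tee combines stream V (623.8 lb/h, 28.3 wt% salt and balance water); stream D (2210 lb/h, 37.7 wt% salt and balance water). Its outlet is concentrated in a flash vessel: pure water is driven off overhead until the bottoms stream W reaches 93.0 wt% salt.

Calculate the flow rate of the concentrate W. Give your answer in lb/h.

1086 lb/h

salt entering = 623.8×0.283 + 2210×0.377 = 1009.7 lb/h.
All salt reports to W, so W = 1009.7/0.930 = 1085.7 lb/h.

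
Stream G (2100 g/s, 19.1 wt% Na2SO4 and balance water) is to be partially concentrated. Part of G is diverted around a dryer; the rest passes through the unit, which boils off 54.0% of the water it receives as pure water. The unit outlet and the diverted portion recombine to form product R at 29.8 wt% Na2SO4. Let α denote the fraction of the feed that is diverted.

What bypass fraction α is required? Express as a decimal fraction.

0.178

All 2100×0.191 = 401.1 g/s of Na2SO4 reaches R, so R = 401.1/0.298 = 1346 g/s and vapour = 754.03 g/s.
The evaporator receives (1−α)·2100 of feed at 0.809 water and removes 0.540 of that water:
0.540×0.809×(1−α)×2100 = 754.03
(1−α) = 754.03/917.41 = 0.8219;  α = 0.1781.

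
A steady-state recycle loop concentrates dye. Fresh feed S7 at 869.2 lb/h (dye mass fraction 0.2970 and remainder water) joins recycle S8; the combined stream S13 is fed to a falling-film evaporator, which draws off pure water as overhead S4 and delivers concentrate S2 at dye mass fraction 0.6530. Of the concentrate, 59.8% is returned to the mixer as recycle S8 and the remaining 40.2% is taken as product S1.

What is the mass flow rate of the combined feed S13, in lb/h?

Overall dye balance (none leaves overhead): dye in fresh feed = dye in product, i.e. 869.2×0.297 = (1−0.598)·S2·0.653.
S2 = 258.15/(0.653×0.402) = 983.42 lb/h.
Recycle S8 = 0.598×983.42 = 588.08 lb/h.
Combined feed S13 = 869.2 + 588.08 = 1457.3 lb/h.

1457 lb/h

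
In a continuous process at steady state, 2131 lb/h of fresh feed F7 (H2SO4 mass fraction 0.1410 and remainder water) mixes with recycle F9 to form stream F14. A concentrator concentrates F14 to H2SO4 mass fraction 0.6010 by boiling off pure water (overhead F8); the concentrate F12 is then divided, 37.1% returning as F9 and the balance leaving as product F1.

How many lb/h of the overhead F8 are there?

1631 lb/h

Overall H2SO4 balance (none leaves overhead): H2SO4 in fresh feed = H2SO4 in product, i.e. 2131×0.141 = (1−0.371)·F12·0.601.
F12 = 300.47/(0.601×0.629) = 794.84 lb/h.
Recycle F9 = 0.371×794.84 = 294.88 lb/h.
Combined feed F14 = 2131 + 294.88 = 2425.9 lb/h.
Overhead F8 = F14 − F12 = 2425.9 − 794.84 = 1631 lb/h.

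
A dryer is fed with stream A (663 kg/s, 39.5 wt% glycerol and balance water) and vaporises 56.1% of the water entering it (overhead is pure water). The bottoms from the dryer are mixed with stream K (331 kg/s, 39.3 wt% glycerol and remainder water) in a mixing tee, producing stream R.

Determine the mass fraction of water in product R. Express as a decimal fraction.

Vapour removed = 0.561×0.605×663 = 225.03 kg/s; concentrate = 437.97 kg/s.
water reaching the mixer = 176.09 (from concentrate) + 331×0.607 = 377.01 kg/s.
Product flow = 437.97 + 331 = 768.97 kg/s; water fraction = 0.490.

0.490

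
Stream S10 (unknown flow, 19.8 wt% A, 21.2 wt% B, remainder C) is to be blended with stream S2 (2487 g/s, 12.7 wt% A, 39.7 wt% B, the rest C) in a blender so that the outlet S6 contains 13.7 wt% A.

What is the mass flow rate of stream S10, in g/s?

Let S10 be the unknown flow. Total out = 2487 + S10.
A balance: 315.85 + 0.198·S10 = 0.137·(2487 + S10)
(0.198 − 0.137)·S10 = 0.137×2487 − 315.85 = 24.87
S10 = 24.87 / 0.061 = 407.7 g/s

407.7 g/s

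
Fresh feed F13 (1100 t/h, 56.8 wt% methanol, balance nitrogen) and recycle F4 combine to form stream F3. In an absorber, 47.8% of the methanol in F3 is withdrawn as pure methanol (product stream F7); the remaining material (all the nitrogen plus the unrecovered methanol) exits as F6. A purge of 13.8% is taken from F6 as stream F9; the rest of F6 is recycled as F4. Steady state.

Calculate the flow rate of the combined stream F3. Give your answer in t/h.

4579 t/h

nitrogen enters only via F13 and leaves only via the purge: 1100×0.432 = 0.138×(nitrogen in F6), and the absorber passes all nitrogen, so nitrogen in F3 = nitrogen in F6 = 3443.5 t/h.
methanol in F3: m_A = 1100×0.568 + (1−0.138)·(1−0.478)·m_A, so m_A = 624.8/0.5500 = 1135.9 t/h.
F3 = 1135.9 + 3443.5 = 4579.4 t/h.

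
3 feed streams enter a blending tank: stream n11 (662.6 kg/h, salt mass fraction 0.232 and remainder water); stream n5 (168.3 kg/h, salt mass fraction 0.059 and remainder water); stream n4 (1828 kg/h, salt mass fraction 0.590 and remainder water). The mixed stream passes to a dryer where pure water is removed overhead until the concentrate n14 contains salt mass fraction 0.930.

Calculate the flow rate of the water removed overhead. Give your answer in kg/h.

1323 kg/h

salt entering = 662.6×0.232 + 168.3×0.059 + 1828×0.590 = 1242.2 kg/h.
All salt reports to n14, so n14 = 1242.2/0.930 = 1335.7 kg/h.
Total feed = 2658.9 kg/h; overhead = 2658.9 − 1335.7 = 1323.2 kg/h.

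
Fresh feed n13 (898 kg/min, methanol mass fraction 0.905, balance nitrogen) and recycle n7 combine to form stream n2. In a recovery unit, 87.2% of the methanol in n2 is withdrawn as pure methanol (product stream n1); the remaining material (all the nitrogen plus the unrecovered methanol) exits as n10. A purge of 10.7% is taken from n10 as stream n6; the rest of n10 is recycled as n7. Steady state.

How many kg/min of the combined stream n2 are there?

nitrogen enters only via n13 and leaves only via the purge: 898×0.095 = 0.107×(nitrogen in n10), and the recovery unit passes all nitrogen, so nitrogen in n2 = nitrogen in n10 = 797.29 kg/min.
methanol in n2: m_A = 898×0.905 + (1−0.107)·(1−0.872)·m_A, so m_A = 812.69/0.8857 = 917.57 kg/min.
n2 = 917.57 + 797.29 = 1714.9 kg/min.

1715 kg/min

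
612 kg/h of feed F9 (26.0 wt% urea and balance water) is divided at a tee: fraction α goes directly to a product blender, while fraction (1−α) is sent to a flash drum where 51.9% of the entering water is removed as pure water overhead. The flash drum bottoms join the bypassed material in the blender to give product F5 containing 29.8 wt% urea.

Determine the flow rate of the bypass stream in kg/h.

All 612×0.260 = 159.12 kg/h of urea reaches F5, so F5 = 159.12/0.298 = 533.96 kg/h and vapour = 78.04 kg/h.
The evaporator receives (1−α)·612 of feed at 0.740 water and removes 0.519 of that water:
0.519×0.740×(1−α)×612 = 78.04
(1−α) = 78.04/235.04 = 0.3320;  α = 0.6680.
Bypass flow = 0.6680×612 = 408.8 kg/h.

408.8 kg/h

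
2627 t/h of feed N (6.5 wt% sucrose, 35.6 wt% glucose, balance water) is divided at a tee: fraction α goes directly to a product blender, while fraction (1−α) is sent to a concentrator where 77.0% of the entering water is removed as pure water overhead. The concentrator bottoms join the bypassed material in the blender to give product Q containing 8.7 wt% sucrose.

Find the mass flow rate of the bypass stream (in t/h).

1137 t/h

All 2627×0.065 = 170.75 t/h of sucrose reaches Q, so Q = 170.75/0.087 = 1962.7 t/h and vapour = 664.3 t/h.
The evaporator receives (1−α)·2627 of feed at 0.579 water and removes 0.770 of that water:
0.770×0.579×(1−α)×2627 = 664.3
(1−α) = 664.3/1171.2 = 0.5672;  α = 0.4328.
Bypass flow = 0.4328×2627 = 1137 t/h.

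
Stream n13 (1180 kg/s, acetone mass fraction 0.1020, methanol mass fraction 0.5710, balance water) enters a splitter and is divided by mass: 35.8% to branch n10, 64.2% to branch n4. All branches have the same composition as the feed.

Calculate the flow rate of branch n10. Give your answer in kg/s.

Branch n10 flow = 0.358×1180 = 422.44 kg/s.

422.4 kg/s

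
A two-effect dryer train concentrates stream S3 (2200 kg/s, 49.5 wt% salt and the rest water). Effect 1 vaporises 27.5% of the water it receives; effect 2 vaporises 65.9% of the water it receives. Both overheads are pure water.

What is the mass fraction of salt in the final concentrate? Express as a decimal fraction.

water in feed = 2200×0.505 = 1111 kg/s.
After stage 1: water left = (1−0.275)×1111 = 805.47; stream total = 1894.5 kg/s.
After stage 2: water left = (1−0.659)×805.47 = 274.67; final concentrate = 1363.7 kg/s.
salt fraction = 1089/1363.7 = 0.799.

0.799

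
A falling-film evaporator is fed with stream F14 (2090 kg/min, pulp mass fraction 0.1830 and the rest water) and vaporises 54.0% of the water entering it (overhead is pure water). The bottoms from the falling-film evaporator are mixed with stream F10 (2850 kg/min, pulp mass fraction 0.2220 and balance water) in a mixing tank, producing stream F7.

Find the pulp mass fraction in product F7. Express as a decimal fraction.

Vapour removed = 0.540×0.817×2090 = 922.07 kg/min; concentrate = 1167.9 kg/min.
pulp reaching the mixer = 382.47 (from concentrate) + 2850×0.222 = 1015.2 kg/min.
Product flow = 1167.9 + 2850 = 4017.9 kg/min; pulp fraction = 0.2527.

0.2527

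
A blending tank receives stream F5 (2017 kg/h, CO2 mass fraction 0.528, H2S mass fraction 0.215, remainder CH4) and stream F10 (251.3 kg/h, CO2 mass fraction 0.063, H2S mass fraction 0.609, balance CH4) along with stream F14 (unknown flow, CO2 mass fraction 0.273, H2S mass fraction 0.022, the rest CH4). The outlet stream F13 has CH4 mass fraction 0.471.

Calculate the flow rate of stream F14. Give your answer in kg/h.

Let F14 be the unknown flow. Total out = 2268.3 + F14.
CH4 balance: 600.8 + 0.705·F14 = 0.471·(2268.3 + F14)
(0.705 − 0.471)·F14 = 0.471×2268.3 − 600.8 = 467.57
F14 = 467.57 / 0.234 = 1998.2 kg/h

1998 kg/h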